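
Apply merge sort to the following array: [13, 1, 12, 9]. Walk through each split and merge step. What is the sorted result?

Merge sort trace:

Split: [13, 1, 12, 9] -> [13, 1] and [12, 9]
  Split: [13, 1] -> [13] and [1]
  Merge: [13] + [1] -> [1, 13]
  Split: [12, 9] -> [12] and [9]
  Merge: [12] + [9] -> [9, 12]
Merge: [1, 13] + [9, 12] -> [1, 9, 12, 13]

Final sorted array: [1, 9, 12, 13]

The merge sort proceeds by recursively splitting the array and merging sorted halves.
After all merges, the sorted array is [1, 9, 12, 13].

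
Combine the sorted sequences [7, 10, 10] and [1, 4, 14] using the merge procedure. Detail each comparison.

Merging process:

Compare 7 vs 1: take 1 from right. Merged: [1]
Compare 7 vs 4: take 4 from right. Merged: [1, 4]
Compare 7 vs 14: take 7 from left. Merged: [1, 4, 7]
Compare 10 vs 14: take 10 from left. Merged: [1, 4, 7, 10]
Compare 10 vs 14: take 10 from left. Merged: [1, 4, 7, 10, 10]
Append remaining from right: [14]. Merged: [1, 4, 7, 10, 10, 14]

Final merged array: [1, 4, 7, 10, 10, 14]
Total comparisons: 5

The merged array is [1, 4, 7, 10, 10, 14], requiring 5 comparisons. The merge step runs in O(n) time where n is the total number of elements.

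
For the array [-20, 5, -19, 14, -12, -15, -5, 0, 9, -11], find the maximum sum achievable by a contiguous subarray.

Using Kadane's algorithm on [-20, 5, -19, 14, -12, -15, -5, 0, 9, -11]:

Scanning through the array:
Position 1 (value 5): max_ending_here = 5, max_so_far = 5
Position 2 (value -19): max_ending_here = -14, max_so_far = 5
Position 3 (value 14): max_ending_here = 14, max_so_far = 14
Position 4 (value -12): max_ending_here = 2, max_so_far = 14
Position 5 (value -15): max_ending_here = -13, max_so_far = 14
Position 6 (value -5): max_ending_here = -5, max_so_far = 14
Position 7 (value 0): max_ending_here = 0, max_so_far = 14
Position 8 (value 9): max_ending_here = 9, max_so_far = 14
Position 9 (value -11): max_ending_here = -2, max_so_far = 14

Maximum subarray: [14]
Maximum sum: 14

The maximum subarray is [14] with sum 14. This subarray runs from index 3 to index 3.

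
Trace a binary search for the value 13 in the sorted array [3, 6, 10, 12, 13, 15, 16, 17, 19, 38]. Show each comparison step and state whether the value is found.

Binary search for 13 in [3, 6, 10, 12, 13, 15, 16, 17, 19, 38]:

lo=0, hi=9, mid=4, arr[mid]=13 -> Found target at index 4!

Binary search finds 13 at index 4 after 1 comparisons. The search repeatedly halves the search space by comparing with the middle element.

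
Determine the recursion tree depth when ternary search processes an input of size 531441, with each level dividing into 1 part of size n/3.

For divide and conquer with division factor 3:

Problem sizes at each level:
Level 0: 531441
Level 1: 177147
Level 2: 59049
Level 3: 19683
Level 4: 6561
Level 5: 2187
Level 6: 729
Level 7: 243
Level 8: 81
Level 9: 27
Level 10: 9
Level 11: 3
Level 12: 1

The root is level 0 and the size-1 base case is level 12 (the tree spans levels 0 through 12, i.e. 13 levels counting the root), so the depth is the number of divisions: log_3(531441) = 12

The recursion tree depth is log_3(531441) = 12. At each level, the problem size is divided by 3, so it takes 12 divisions to reduce to a base case of size 1. The algorithm makes 1 recursive call at each level.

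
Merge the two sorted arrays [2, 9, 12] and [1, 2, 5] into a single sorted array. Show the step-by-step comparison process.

Merging process:

Compare 2 vs 1: take 1 from right. Merged: [1]
Compare 2 vs 2: take 2 from left. Merged: [1, 2]
Compare 9 vs 2: take 2 from right. Merged: [1, 2, 2]
Compare 9 vs 5: take 5 from right. Merged: [1, 2, 2, 5]
Append remaining from left: [9, 12]. Merged: [1, 2, 2, 5, 9, 12]

Final merged array: [1, 2, 2, 5, 9, 12]
Total comparisons: 4

The merged array is [1, 2, 2, 5, 9, 12], requiring 4 comparisons. The merge step runs in O(n) time where n is the total number of elements.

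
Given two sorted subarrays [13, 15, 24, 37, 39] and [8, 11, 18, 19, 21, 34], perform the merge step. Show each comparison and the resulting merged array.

Merging process:

Compare 13 vs 8: take 8 from right. Merged: [8]
Compare 13 vs 11: take 11 from right. Merged: [8, 11]
Compare 13 vs 18: take 13 from left. Merged: [8, 11, 13]
Compare 15 vs 18: take 15 from left. Merged: [8, 11, 13, 15]
Compare 24 vs 18: take 18 from right. Merged: [8, 11, 13, 15, 18]
Compare 24 vs 19: take 19 from right. Merged: [8, 11, 13, 15, 18, 19]
Compare 24 vs 21: take 21 from right. Merged: [8, 11, 13, 15, 18, 19, 21]
Compare 24 vs 34: take 24 from left. Merged: [8, 11, 13, 15, 18, 19, 21, 24]
Compare 37 vs 34: take 34 from right. Merged: [8, 11, 13, 15, 18, 19, 21, 24, 34]
Append remaining from left: [37, 39]. Merged: [8, 11, 13, 15, 18, 19, 21, 24, 34, 37, 39]

Final merged array: [8, 11, 13, 15, 18, 19, 21, 24, 34, 37, 39]
Total comparisons: 9

The merged array is [8, 11, 13, 15, 18, 19, 21, 24, 34, 37, 39], requiring 9 comparisons. The merge step runs in O(n) time where n is the total number of elements.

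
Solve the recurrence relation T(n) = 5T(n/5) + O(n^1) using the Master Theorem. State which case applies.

Master Theorem for T(n) = 5T(n/5) + O(n^1):

a = 5, b = 5, c = 1
log_b(a) = log_5(5) = 1.0000

Case 2: c = 1 = log_5(5) = 1.0000
T(n) = O(n^1 log n) = O(n log n)

For T(n) = 5T(n/5) + O(n^1): log_5(5) = 1.0000. This is Case 2 of the Master Theorem (c = log_b(a), equal work at all levels), giving O(n log n).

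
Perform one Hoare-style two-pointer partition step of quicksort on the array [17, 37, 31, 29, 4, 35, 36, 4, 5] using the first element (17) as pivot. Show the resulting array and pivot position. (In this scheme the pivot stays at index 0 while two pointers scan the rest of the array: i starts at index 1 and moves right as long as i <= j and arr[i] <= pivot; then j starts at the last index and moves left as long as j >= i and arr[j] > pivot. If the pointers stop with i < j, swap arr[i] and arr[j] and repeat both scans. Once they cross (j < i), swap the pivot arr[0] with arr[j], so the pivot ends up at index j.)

Hoare-style two-pointer partition with pivot = 17:

Initial array: [17, 37, 31, 29, 4, 35, 36, 4, 5]

Pointers start at i = 1, j = 8.
i stops at index 1 (arr[1]=37 > 17), j stops at index 8 (arr[8]=5 <= 17): swap arr[1] and arr[8], array becomes [17, 5, 31, 29, 4, 35, 36, 4, 37]
i stops at index 2 (arr[2]=31 > 17), j stops at index 7 (arr[7]=4 <= 17): swap arr[2] and arr[7], array becomes [17, 5, 4, 29, 4, 35, 36, 31, 37]
i stops at index 3 (arr[3]=29 > 17), j stops at index 4 (arr[4]=4 <= 17): swap arr[3] and arr[4], array becomes [17, 5, 4, 4, 29, 35, 36, 31, 37]
i ends at 4, j ends at 3: the pointers have crossed (j < i), so scanning stops.

Swap pivot arr[0] with arr[3] to place pivot at position 3: [4, 5, 4, 17, 29, 35, 36, 31, 37]
Pivot position: 3

After partitioning with pivot 17, the array becomes [4, 5, 4, 17, 29, 35, 36, 31, 37]. The pivot is placed at index 3. All elements to the left of the pivot are <= 17, and all elements to the right are > 17.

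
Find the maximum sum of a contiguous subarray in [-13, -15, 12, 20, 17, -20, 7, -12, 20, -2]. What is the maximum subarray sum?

Using Kadane's algorithm on [-13, -15, 12, 20, 17, -20, 7, -12, 20, -2]:

Scanning through the array:
Position 1 (value -15): max_ending_here = -15, max_so_far = -13
Position 2 (value 12): max_ending_here = 12, max_so_far = 12
Position 3 (value 20): max_ending_here = 32, max_so_far = 32
Position 4 (value 17): max_ending_here = 49, max_so_far = 49
Position 5 (value -20): max_ending_here = 29, max_so_far = 49
Position 6 (value 7): max_ending_here = 36, max_so_far = 49
Position 7 (value -12): max_ending_here = 24, max_so_far = 49
Position 8 (value 20): max_ending_here = 44, max_so_far = 49
Position 9 (value -2): max_ending_here = 42, max_so_far = 49

Maximum subarray: [12, 20, 17]
Maximum sum: 49

The maximum subarray is [12, 20, 17] with sum 49. This subarray runs from index 2 to index 4.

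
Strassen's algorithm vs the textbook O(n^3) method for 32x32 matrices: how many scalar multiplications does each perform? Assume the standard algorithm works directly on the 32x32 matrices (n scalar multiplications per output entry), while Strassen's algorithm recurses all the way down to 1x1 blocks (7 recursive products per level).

Matrix multiplication for 32x32 matrices:

Standard algorithm: 32^3 = 32768 multiplications
Strassen's algorithm: 7^(log2(32)) = 7^5 = 16807 multiplications
Savings: 32768 - 16807 = 15961 multiplications

Standard: 32768 multiplications (32^3). Strassen: 16807 multiplications (7^5). Strassen reduces 8 recursive multiplications to 7 at each level.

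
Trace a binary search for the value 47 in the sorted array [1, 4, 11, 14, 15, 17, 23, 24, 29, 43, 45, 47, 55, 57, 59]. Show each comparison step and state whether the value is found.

Binary search for 47 in [1, 4, 11, 14, 15, 17, 23, 24, 29, 43, 45, 47, 55, 57, 59]:

lo=0, hi=14, mid=7, arr[mid]=24 -> 24 < 47, search right half
lo=8, hi=14, mid=11, arr[mid]=47 -> Found target at index 11!

Binary search finds 47 at index 11 after 2 comparisons. The search repeatedly halves the search space by comparing with the middle element.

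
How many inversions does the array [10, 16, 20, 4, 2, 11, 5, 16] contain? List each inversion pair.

Finding inversions in [10, 16, 20, 4, 2, 11, 5, 16]:

(0, 3): arr[0]=10 > arr[3]=4
(0, 4): arr[0]=10 > arr[4]=2
(0, 6): arr[0]=10 > arr[6]=5
(1, 3): arr[1]=16 > arr[3]=4
(1, 4): arr[1]=16 > arr[4]=2
(1, 5): arr[1]=16 > arr[5]=11
(1, 6): arr[1]=16 > arr[6]=5
(2, 3): arr[2]=20 > arr[3]=4
(2, 4): arr[2]=20 > arr[4]=2
(2, 5): arr[2]=20 > arr[5]=11
(2, 6): arr[2]=20 > arr[6]=5
(2, 7): arr[2]=20 > arr[7]=16
(3, 4): arr[3]=4 > arr[4]=2
(5, 6): arr[5]=11 > arr[6]=5

Total inversions: 14

The array has 14 inversion(s): (0,3), (0,4), (0,6), (1,3), (1,4), (1,5), (1,6), (2,3), (2,4), (2,5), (2,6), (2,7), (3,4), (5,6). Each pair (i,j) satisfies i < j and arr[i] > arr[j].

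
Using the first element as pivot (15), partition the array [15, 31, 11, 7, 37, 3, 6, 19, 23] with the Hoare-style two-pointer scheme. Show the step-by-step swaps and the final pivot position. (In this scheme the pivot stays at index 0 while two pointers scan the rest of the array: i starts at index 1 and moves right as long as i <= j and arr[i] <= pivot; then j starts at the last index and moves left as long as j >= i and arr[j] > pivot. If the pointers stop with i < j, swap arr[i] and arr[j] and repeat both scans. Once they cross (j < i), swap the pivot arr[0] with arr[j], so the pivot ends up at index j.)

Hoare-style two-pointer partition with pivot = 15:

Initial array: [15, 31, 11, 7, 37, 3, 6, 19, 23]

Pointers start at i = 1, j = 8.
i stops at index 1 (arr[1]=31 > 15), j stops at index 6 (arr[6]=6 <= 15): swap arr[1] and arr[6], array becomes [15, 6, 11, 7, 37, 3, 31, 19, 23]
i stops at index 4 (arr[4]=37 > 15), j stops at index 5 (arr[5]=3 <= 15): swap arr[4] and arr[5], array becomes [15, 6, 11, 7, 3, 37, 31, 19, 23]
i ends at 5, j ends at 4: the pointers have crossed (j < i), so scanning stops.

Swap pivot arr[0] with arr[4] to place pivot at position 4: [3, 6, 11, 7, 15, 37, 31, 19, 23]
Pivot position: 4

After partitioning with pivot 15, the array becomes [3, 6, 11, 7, 15, 37, 31, 19, 23]. The pivot is placed at index 4. All elements to the left of the pivot are <= 15, and all elements to the right are > 15.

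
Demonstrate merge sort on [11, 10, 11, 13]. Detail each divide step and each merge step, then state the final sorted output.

Merge sort trace:

Split: [11, 10, 11, 13] -> [11, 10] and [11, 13]
  Split: [11, 10] -> [11] and [10]
  Merge: [11] + [10] -> [10, 11]
  Split: [11, 13] -> [11] and [13]
  Merge: [11] + [13] -> [11, 13]
Merge: [10, 11] + [11, 13] -> [10, 11, 11, 13]

Final sorted array: [10, 11, 11, 13]

The merge sort proceeds by recursively splitting the array and merging sorted halves.
After all merges, the sorted array is [10, 11, 11, 13].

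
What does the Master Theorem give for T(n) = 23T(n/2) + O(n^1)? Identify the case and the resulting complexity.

Master Theorem for T(n) = 23T(n/2) + O(n^1):

a = 23, b = 2, c = 1
log_b(a) = log_2(23) = 4.5236

Case 1: c = 1 < log_2(23) = 4.5236
T(n) = O(n^(log_2 23))

For T(n) = 23T(n/2) + O(n^1): log_2(23) = 4.5236. This is Case 1 of the Master Theorem (c < log_b(a), work dominated by leaves), giving O(n^(log_2 23)).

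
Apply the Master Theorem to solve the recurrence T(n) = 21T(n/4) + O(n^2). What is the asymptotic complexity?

Master Theorem for T(n) = 21T(n/4) + O(n^2):

a = 21, b = 4, c = 2
log_b(a) = log_4(21) = 2.1962

Case 1: c = 2 < log_4(21) = 2.1962
T(n) = O(n^(log_4 21))

For T(n) = 21T(n/4) + O(n^2): log_4(21) = 2.1962. This is Case 1 of the Master Theorem (c < log_b(a), work dominated by leaves), giving O(n^(log_4 21)).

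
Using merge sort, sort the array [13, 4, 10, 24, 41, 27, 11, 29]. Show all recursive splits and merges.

Merge sort trace:

Split: [13, 4, 10, 24, 41, 27, 11, 29] -> [13, 4, 10, 24] and [41, 27, 11, 29]
  Split: [13, 4, 10, 24] -> [13, 4] and [10, 24]
    Split: [13, 4] -> [13] and [4]
    Merge: [13] + [4] -> [4, 13]
    Split: [10, 24] -> [10] and [24]
    Merge: [10] + [24] -> [10, 24]
  Merge: [4, 13] + [10, 24] -> [4, 10, 13, 24]
  Split: [41, 27, 11, 29] -> [41, 27] and [11, 29]
    Split: [41, 27] -> [41] and [27]
    Merge: [41] + [27] -> [27, 41]
    Split: [11, 29] -> [11] and [29]
    Merge: [11] + [29] -> [11, 29]
  Merge: [27, 41] + [11, 29] -> [11, 27, 29, 41]
Merge: [4, 10, 13, 24] + [11, 27, 29, 41] -> [4, 10, 11, 13, 24, 27, 29, 41]

Final sorted array: [4, 10, 11, 13, 24, 27, 29, 41]

The merge sort proceeds by recursively splitting the array and merging sorted halves.
After all merges, the sorted array is [4, 10, 11, 13, 24, 27, 29, 41].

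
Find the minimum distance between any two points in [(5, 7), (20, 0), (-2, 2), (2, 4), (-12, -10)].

Computing all pairwise distances among 5 points:

d((5, 7), (20, 0)) = 16.5529
d((5, 7), (-2, 2)) = 8.6023
d((5, 7), (2, 4)) = 4.2426 <-- minimum
d((5, 7), (-12, -10)) = 24.0416
d((20, 0), (-2, 2)) = 22.0907
d((20, 0), (2, 4)) = 18.4391
d((20, 0), (-12, -10)) = 33.5261
d((-2, 2), (2, 4)) = 4.4721
d((-2, 2), (-12, -10)) = 15.6205
d((2, 4), (-12, -10)) = 19.799

Closest pair: (5, 7) and (2, 4) with distance 4.2426

The closest pair is (5, 7) and (2, 4) with Euclidean distance 4.2426. For 5 points, brute-force pairwise comparison is shown above. For large n, the divide-and-conquer algorithm (sort by x, recurse on halves, check the dividing strip) achieves O(n log n).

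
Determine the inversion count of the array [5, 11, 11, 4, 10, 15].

Finding inversions in [5, 11, 11, 4, 10, 15]:

(0, 3): arr[0]=5 > arr[3]=4
(1, 3): arr[1]=11 > arr[3]=4
(1, 4): arr[1]=11 > arr[4]=10
(2, 3): arr[2]=11 > arr[3]=4
(2, 4): arr[2]=11 > arr[4]=10

Total inversions: 5

The array has 5 inversion(s): (0,3), (1,3), (1,4), (2,3), (2,4). Each pair (i,j) satisfies i < j and arr[i] > arr[j].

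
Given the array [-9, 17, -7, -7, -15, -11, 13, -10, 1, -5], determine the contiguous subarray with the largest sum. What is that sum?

Using Kadane's algorithm on [-9, 17, -7, -7, -15, -11, 13, -10, 1, -5]:

Scanning through the array:
Position 1 (value 17): max_ending_here = 17, max_so_far = 17
Position 2 (value -7): max_ending_here = 10, max_so_far = 17
Position 3 (value -7): max_ending_here = 3, max_so_far = 17
Position 4 (value -15): max_ending_here = -12, max_so_far = 17
Position 5 (value -11): max_ending_here = -11, max_so_far = 17
Position 6 (value 13): max_ending_here = 13, max_so_far = 17
Position 7 (value -10): max_ending_here = 3, max_so_far = 17
Position 8 (value 1): max_ending_here = 4, max_so_far = 17
Position 9 (value -5): max_ending_here = -1, max_so_far = 17

Maximum subarray: [17]
Maximum sum: 17

The maximum subarray is [17] with sum 17. This subarray runs from index 1 to index 1.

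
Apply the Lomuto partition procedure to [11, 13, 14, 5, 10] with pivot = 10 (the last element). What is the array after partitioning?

Lomuto partition with pivot = 10:

Initial array: [11, 13, 14, 5, 10]

arr[0]=11 > 10: no swap
arr[1]=13 > 10: no swap
arr[2]=14 > 10: no swap
arr[3]=5 <= 10: swap with position 0, array becomes [5, 13, 14, 11, 10]

Place pivot at position 1: [5, 10, 14, 11, 13]
Pivot position: 1

After partitioning with pivot 10, the array becomes [5, 10, 14, 11, 13]. The pivot is placed at index 1. All elements to the left of the pivot are <= 10, and all elements to the right are > 10.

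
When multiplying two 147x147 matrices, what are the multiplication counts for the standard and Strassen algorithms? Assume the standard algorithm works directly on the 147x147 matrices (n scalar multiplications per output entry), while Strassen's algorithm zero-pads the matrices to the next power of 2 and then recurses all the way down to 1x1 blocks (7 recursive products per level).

Matrix multiplication for 147x147 matrices:

Strassen's algorithm requires power-of-2 dimensions. Pad 147x147 to 256x256 (next power of 2).

Standard algorithm: 147^3 = 3176523 multiplications
Strassen's algorithm: 7^(log2(256)) = 7^8 = 5764801 multiplications
Difference: 3176523 - 5764801 = -2588278 (Strassen uses MORE here due to padding overhead — for small or just-over-power-of-2 n, padding can outweigh the per-level savings)

Standard: 3176523 multiplications (147^3). Strassen: 5764801 multiplications (7^8, after padding to 256x256). Strassen reduces 8 recursive multiplications to 7 at each level.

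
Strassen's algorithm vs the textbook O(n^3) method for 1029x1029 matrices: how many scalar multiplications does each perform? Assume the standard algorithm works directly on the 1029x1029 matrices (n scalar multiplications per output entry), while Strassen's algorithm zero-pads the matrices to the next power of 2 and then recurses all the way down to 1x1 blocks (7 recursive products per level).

Matrix multiplication for 1029x1029 matrices:

Strassen's algorithm requires power-of-2 dimensions. Pad 1029x1029 to 2048x2048 (next power of 2).

Standard algorithm: 1029^3 = 1089547389 multiplications
Strassen's algorithm: 7^(log2(2048)) = 7^11 = 1977326743 multiplications
Difference: 1089547389 - 1977326743 = -887779354 (Strassen uses MORE here due to padding overhead — for small or just-over-power-of-2 n, padding can outweigh the per-level savings)

Standard: 1089547389 multiplications (1029^3). Strassen: 1977326743 multiplications (7^11, after padding to 2048x2048). Strassen reduces 8 recursive multiplications to 7 at each level.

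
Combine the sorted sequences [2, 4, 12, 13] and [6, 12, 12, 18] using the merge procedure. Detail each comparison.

Merging process:

Compare 2 vs 6: take 2 from left. Merged: [2]
Compare 4 vs 6: take 4 from left. Merged: [2, 4]
Compare 12 vs 6: take 6 from right. Merged: [2, 4, 6]
Compare 12 vs 12: take 12 from left. Merged: [2, 4, 6, 12]
Compare 13 vs 12: take 12 from right. Merged: [2, 4, 6, 12, 12]
Compare 13 vs 12: take 12 from right. Merged: [2, 4, 6, 12, 12, 12]
Compare 13 vs 18: take 13 from left. Merged: [2, 4, 6, 12, 12, 12, 13]
Append remaining from right: [18]. Merged: [2, 4, 6, 12, 12, 12, 13, 18]

Final merged array: [2, 4, 6, 12, 12, 12, 13, 18]
Total comparisons: 7

The merged array is [2, 4, 6, 12, 12, 12, 13, 18], requiring 7 comparisons. The merge step runs in O(n) time where n is the total number of elements.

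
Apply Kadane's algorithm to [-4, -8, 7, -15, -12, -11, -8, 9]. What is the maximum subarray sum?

Using Kadane's algorithm on [-4, -8, 7, -15, -12, -11, -8, 9]:

Scanning through the array:
Position 1 (value -8): max_ending_here = -8, max_so_far = -4
Position 2 (value 7): max_ending_here = 7, max_so_far = 7
Position 3 (value -15): max_ending_here = -8, max_so_far = 7
Position 4 (value -12): max_ending_here = -12, max_so_far = 7
Position 5 (value -11): max_ending_here = -11, max_so_far = 7
Position 6 (value -8): max_ending_here = -8, max_so_far = 7
Position 7 (value 9): max_ending_here = 9, max_so_far = 9

Maximum subarray: [9]
Maximum sum: 9

The maximum subarray is [9] with sum 9. This subarray runs from index 7 to index 7.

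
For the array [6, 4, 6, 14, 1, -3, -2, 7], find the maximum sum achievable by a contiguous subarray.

Using Kadane's algorithm on [6, 4, 6, 14, 1, -3, -2, 7]:

Scanning through the array:
Position 1 (value 4): max_ending_here = 10, max_so_far = 10
Position 2 (value 6): max_ending_here = 16, max_so_far = 16
Position 3 (value 14): max_ending_here = 30, max_so_far = 30
Position 4 (value 1): max_ending_here = 31, max_so_far = 31
Position 5 (value -3): max_ending_here = 28, max_so_far = 31
Position 6 (value -2): max_ending_here = 26, max_so_far = 31
Position 7 (value 7): max_ending_here = 33, max_so_far = 33

Maximum subarray: [6, 4, 6, 14, 1, -3, -2, 7]
Maximum sum: 33

The maximum subarray is [6, 4, 6, 14, 1, -3, -2, 7] with sum 33. This subarray runs from index 0 to index 7.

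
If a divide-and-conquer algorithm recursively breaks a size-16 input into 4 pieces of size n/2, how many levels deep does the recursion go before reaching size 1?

For divide and conquer with division factor 2:

Problem sizes at each level:
Level 0: 16
Level 1: 8
Level 2: 4
Level 3: 2
Level 4: 1

The root is level 0 and the size-1 base case is level 4 (the tree spans levels 0 through 4, i.e. 5 levels counting the root), so the depth is the number of divisions: log_2(16) = 4

The recursion tree depth is log_2(16) = 4. At each level, the problem size is divided by 2, so it takes 4 divisions to reduce to a base case of size 1. The algorithm makes 4 recursive calls at each level.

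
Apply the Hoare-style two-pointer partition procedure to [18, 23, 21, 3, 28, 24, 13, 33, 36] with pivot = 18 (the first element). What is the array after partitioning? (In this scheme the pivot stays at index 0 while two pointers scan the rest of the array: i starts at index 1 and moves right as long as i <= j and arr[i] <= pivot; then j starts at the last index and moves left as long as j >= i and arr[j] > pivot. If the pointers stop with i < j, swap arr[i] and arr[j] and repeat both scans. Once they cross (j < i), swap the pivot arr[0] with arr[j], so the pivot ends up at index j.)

Hoare-style two-pointer partition with pivot = 18:

Initial array: [18, 23, 21, 3, 28, 24, 13, 33, 36]

Pointers start at i = 1, j = 8.
i stops at index 1 (arr[1]=23 > 18), j stops at index 6 (arr[6]=13 <= 18): swap arr[1] and arr[6], array becomes [18, 13, 21, 3, 28, 24, 23, 33, 36]
i stops at index 2 (arr[2]=21 > 18), j stops at index 3 (arr[3]=3 <= 18): swap arr[2] and arr[3], array becomes [18, 13, 3, 21, 28, 24, 23, 33, 36]
i ends at 3, j ends at 2: the pointers have crossed (j < i), so scanning stops.

Swap pivot arr[0] with arr[2] to place pivot at position 2: [3, 13, 18, 21, 28, 24, 23, 33, 36]
Pivot position: 2

After partitioning with pivot 18, the array becomes [3, 13, 18, 21, 28, 24, 23, 33, 36]. The pivot is placed at index 2. All elements to the left of the pivot are <= 18, and all elements to the right are > 18.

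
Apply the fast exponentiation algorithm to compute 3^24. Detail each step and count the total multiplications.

Computing 3^24 by squaring (build up from 3^1; each line after the first costs one multiplication):

3^1 = 3
3^2 = (3^1)^2 = 3^2 = 9
3^3 = 3 * 3^2 = 3 * 9 = 27
3^6 = (3^3)^2 = 27^2 = 729
3^12 = (3^6)^2 = 729^2 = 531441
3^24 = (3^12)^2 = 531441^2 = 282429536481

Result: 282429536481
Multiplications needed: 5 (5 lines after 3^1)

3^24 = 282429536481. Using exponentiation by squaring, this requires 5 multiplications. The key idea: if the exponent is even, square the half-power; if odd, multiply by the base once.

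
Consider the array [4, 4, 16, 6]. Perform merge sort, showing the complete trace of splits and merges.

Merge sort trace:

Split: [4, 4, 16, 6] -> [4, 4] and [16, 6]
  Split: [4, 4] -> [4] and [4]
  Merge: [4] + [4] -> [4, 4]
  Split: [16, 6] -> [16] and [6]
  Merge: [16] + [6] -> [6, 16]
Merge: [4, 4] + [6, 16] -> [4, 4, 6, 16]

Final sorted array: [4, 4, 6, 16]

The merge sort proceeds by recursively splitting the array and merging sorted halves.
After all merges, the sorted array is [4, 4, 6, 16].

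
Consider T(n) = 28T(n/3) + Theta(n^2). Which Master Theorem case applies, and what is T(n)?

Master Theorem for T(n) = 28T(n/3) + O(n^2):

a = 28, b = 3, c = 2
log_b(a) = log_3(28) = 3.0331

Case 1: c = 2 < log_3(28) = 3.0331
T(n) = O(n^(log_3 28))

For T(n) = 28T(n/3) + O(n^2): log_3(28) = 3.0331. This is Case 1 of the Master Theorem (c < log_b(a), work dominated by leaves), giving O(n^(log_3 28)).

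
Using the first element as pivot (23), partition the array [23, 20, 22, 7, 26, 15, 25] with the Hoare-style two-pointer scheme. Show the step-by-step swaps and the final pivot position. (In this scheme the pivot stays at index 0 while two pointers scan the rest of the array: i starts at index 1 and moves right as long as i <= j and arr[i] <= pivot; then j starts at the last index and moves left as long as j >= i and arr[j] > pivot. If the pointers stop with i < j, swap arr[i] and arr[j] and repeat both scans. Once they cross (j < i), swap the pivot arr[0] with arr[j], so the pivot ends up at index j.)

Hoare-style two-pointer partition with pivot = 23:

Initial array: [23, 20, 22, 7, 26, 15, 25]

Pointers start at i = 1, j = 6.
i stops at index 4 (arr[4]=26 > 23), j stops at index 5 (arr[5]=15 <= 23): swap arr[4] and arr[5], array becomes [23, 20, 22, 7, 15, 26, 25]
i ends at 5, j ends at 4: the pointers have crossed (j < i), so scanning stops.

Swap pivot arr[0] with arr[4] to place pivot at position 4: [15, 20, 22, 7, 23, 26, 25]
Pivot position: 4

After partitioning with pivot 23, the array becomes [15, 20, 22, 7, 23, 26, 25]. The pivot is placed at index 4. All elements to the left of the pivot are <= 23, and all elements to the right are > 23.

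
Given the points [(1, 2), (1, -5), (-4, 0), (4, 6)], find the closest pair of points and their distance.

Computing all pairwise distances among 4 points:

d((1, 2), (1, -5)) = 7.0
d((1, 2), (-4, 0)) = 5.3852
d((1, 2), (4, 6)) = 5.0 <-- minimum
d((1, -5), (-4, 0)) = 7.0711
d((1, -5), (4, 6)) = 11.4018
d((-4, 0), (4, 6)) = 10.0

Closest pair: (1, 2) and (4, 6) with distance 5.0

The closest pair is (1, 2) and (4, 6) with Euclidean distance 5.0. For 4 points, brute-force pairwise comparison is shown above. For large n, the divide-and-conquer algorithm (sort by x, recurse on halves, check the dividing strip) achieves O(n log n).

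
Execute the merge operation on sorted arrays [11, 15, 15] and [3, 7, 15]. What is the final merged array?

Merging process:

Compare 11 vs 3: take 3 from right. Merged: [3]
Compare 11 vs 7: take 7 from right. Merged: [3, 7]
Compare 11 vs 15: take 11 from left. Merged: [3, 7, 11]
Compare 15 vs 15: take 15 from left. Merged: [3, 7, 11, 15]
Compare 15 vs 15: take 15 from left. Merged: [3, 7, 11, 15, 15]
Append remaining from right: [15]. Merged: [3, 7, 11, 15, 15, 15]

Final merged array: [3, 7, 11, 15, 15, 15]
Total comparisons: 5

The merged array is [3, 7, 11, 15, 15, 15], requiring 5 comparisons. The merge step runs in O(n) time where n is the total number of elements.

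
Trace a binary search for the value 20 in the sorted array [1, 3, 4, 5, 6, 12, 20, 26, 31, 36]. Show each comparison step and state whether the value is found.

Binary search for 20 in [1, 3, 4, 5, 6, 12, 20, 26, 31, 36]:

lo=0, hi=9, mid=4, arr[mid]=6 -> 6 < 20, search right half
lo=5, hi=9, mid=7, arr[mid]=26 -> 26 > 20, search left half
lo=5, hi=6, mid=5, arr[mid]=12 -> 12 < 20, search right half
lo=6, hi=6, mid=6, arr[mid]=20 -> Found target at index 6!

Binary search finds 20 at index 6 after 4 comparisons. The search repeatedly halves the search space by comparing with the middle element.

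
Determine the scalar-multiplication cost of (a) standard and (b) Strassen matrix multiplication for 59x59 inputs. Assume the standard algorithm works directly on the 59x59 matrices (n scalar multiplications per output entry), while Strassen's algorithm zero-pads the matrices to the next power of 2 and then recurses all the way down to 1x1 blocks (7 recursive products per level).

Matrix multiplication for 59x59 matrices:

Strassen's algorithm requires power-of-2 dimensions. Pad 59x59 to 64x64 (next power of 2).

Standard algorithm: 59^3 = 205379 multiplications
Strassen's algorithm: 7^(log2(64)) = 7^6 = 117649 multiplications
Savings: 205379 - 117649 = 87730 multiplications

Standard: 205379 multiplications (59^3). Strassen: 117649 multiplications (7^6, after padding to 64x64). Strassen reduces 8 recursive multiplications to 7 at each level.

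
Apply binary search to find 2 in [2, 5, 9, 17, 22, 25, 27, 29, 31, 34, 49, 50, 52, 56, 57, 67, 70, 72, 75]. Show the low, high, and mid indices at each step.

Binary search for 2 in [2, 5, 9, 17, 22, 25, 27, 29, 31, 34, 49, 50, 52, 56, 57, 67, 70, 72, 75]:

lo=0, hi=18, mid=9, arr[mid]=34 -> 34 > 2, search left half
lo=0, hi=8, mid=4, arr[mid]=22 -> 22 > 2, search left half
lo=0, hi=3, mid=1, arr[mid]=5 -> 5 > 2, search left half
lo=0, hi=0, mid=0, arr[mid]=2 -> Found target at index 0!

Binary search finds 2 at index 0 after 4 comparisons. The search repeatedly halves the search space by comparing with the middle element.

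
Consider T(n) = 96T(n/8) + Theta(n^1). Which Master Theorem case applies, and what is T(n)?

Master Theorem for T(n) = 96T(n/8) + O(n^1):

a = 96, b = 8, c = 1
log_b(a) = log_8(96) = 2.1950

Case 1: c = 1 < log_8(96) = 2.1950
T(n) = O(n^(log_8 96))

For T(n) = 96T(n/8) + O(n^1): log_8(96) = 2.1950. This is Case 1 of the Master Theorem (c < log_b(a), work dominated by leaves), giving O(n^(log_8 96)).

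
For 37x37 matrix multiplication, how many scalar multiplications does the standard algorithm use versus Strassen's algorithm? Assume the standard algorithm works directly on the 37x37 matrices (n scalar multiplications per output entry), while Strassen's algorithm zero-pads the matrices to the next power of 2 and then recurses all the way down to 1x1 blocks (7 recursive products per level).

Matrix multiplication for 37x37 matrices:

Strassen's algorithm requires power-of-2 dimensions. Pad 37x37 to 64x64 (next power of 2).

Standard algorithm: 37^3 = 50653 multiplications
Strassen's algorithm: 7^(log2(64)) = 7^6 = 117649 multiplications
Difference: 50653 - 117649 = -66996 (Strassen uses MORE here due to padding overhead — for small or just-over-power-of-2 n, padding can outweigh the per-level savings)

Standard: 50653 multiplications (37^3). Strassen: 117649 multiplications (7^6, after padding to 64x64). Strassen reduces 8 recursive multiplications to 7 at each level.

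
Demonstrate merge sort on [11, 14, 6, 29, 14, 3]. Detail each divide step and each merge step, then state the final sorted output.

Merge sort trace:

Split: [11, 14, 6, 29, 14, 3] -> [11, 14, 6] and [29, 14, 3]
  Split: [11, 14, 6] -> [11] and [14, 6]
    Split: [14, 6] -> [14] and [6]
    Merge: [14] + [6] -> [6, 14]
  Merge: [11] + [6, 14] -> [6, 11, 14]
  Split: [29, 14, 3] -> [29] and [14, 3]
    Split: [14, 3] -> [14] and [3]
    Merge: [14] + [3] -> [3, 14]
  Merge: [29] + [3, 14] -> [3, 14, 29]
Merge: [6, 11, 14] + [3, 14, 29] -> [3, 6, 11, 14, 14, 29]

Final sorted array: [3, 6, 11, 14, 14, 29]

The merge sort proceeds by recursively splitting the array and merging sorted halves.
After all merges, the sorted array is [3, 6, 11, 14, 14, 29].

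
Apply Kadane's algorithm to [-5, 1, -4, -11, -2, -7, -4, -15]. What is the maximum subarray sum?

Using Kadane's algorithm on [-5, 1, -4, -11, -2, -7, -4, -15]:

Scanning through the array:
Position 1 (value 1): max_ending_here = 1, max_so_far = 1
Position 2 (value -4): max_ending_here = -3, max_so_far = 1
Position 3 (value -11): max_ending_here = -11, max_so_far = 1
Position 4 (value -2): max_ending_here = -2, max_so_far = 1
Position 5 (value -7): max_ending_here = -7, max_so_far = 1
Position 6 (value -4): max_ending_here = -4, max_so_far = 1
Position 7 (value -15): max_ending_here = -15, max_so_far = 1

Maximum subarray: [1]
Maximum sum: 1

The maximum subarray is [1] with sum 1. This subarray runs from index 1 to index 1.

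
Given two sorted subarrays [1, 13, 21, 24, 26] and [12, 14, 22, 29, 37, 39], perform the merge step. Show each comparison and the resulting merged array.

Merging process:

Compare 1 vs 12: take 1 from left. Merged: [1]
Compare 13 vs 12: take 12 from right. Merged: [1, 12]
Compare 13 vs 14: take 13 from left. Merged: [1, 12, 13]
Compare 21 vs 14: take 14 from right. Merged: [1, 12, 13, 14]
Compare 21 vs 22: take 21 from left. Merged: [1, 12, 13, 14, 21]
Compare 24 vs 22: take 22 from right. Merged: [1, 12, 13, 14, 21, 22]
Compare 24 vs 29: take 24 from left. Merged: [1, 12, 13, 14, 21, 22, 24]
Compare 26 vs 29: take 26 from left. Merged: [1, 12, 13, 14, 21, 22, 24, 26]
Append remaining from right: [29, 37, 39]. Merged: [1, 12, 13, 14, 21, 22, 24, 26, 29, 37, 39]

Final merged array: [1, 12, 13, 14, 21, 22, 24, 26, 29, 37, 39]
Total comparisons: 8

The merged array is [1, 12, 13, 14, 21, 22, 24, 26, 29, 37, 39], requiring 8 comparisons. The merge step runs in O(n) time where n is the total number of elements.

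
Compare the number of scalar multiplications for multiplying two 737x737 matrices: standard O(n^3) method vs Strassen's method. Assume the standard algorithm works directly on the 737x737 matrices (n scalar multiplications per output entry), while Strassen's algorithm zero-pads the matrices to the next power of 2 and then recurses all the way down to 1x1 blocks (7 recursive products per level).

Matrix multiplication for 737x737 matrices:

Strassen's algorithm requires power-of-2 dimensions. Pad 737x737 to 1024x1024 (next power of 2).

Standard algorithm: 737^3 = 400315553 multiplications
Strassen's algorithm: 7^(log2(1024)) = 7^10 = 282475249 multiplications
Savings: 400315553 - 282475249 = 117840304 multiplications

Standard: 400315553 multiplications (737^3). Strassen: 282475249 multiplications (7^10, after padding to 1024x1024). Strassen reduces 8 recursive multiplications to 7 at each level.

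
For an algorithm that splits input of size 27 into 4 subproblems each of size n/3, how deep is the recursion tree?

For divide and conquer with division factor 3:

Problem sizes at each level:
Level 0: 27
Level 1: 9
Level 2: 3
Level 3: 1

The root is level 0 and the size-1 base case is level 3 (the tree spans levels 0 through 3, i.e. 4 levels counting the root), so the depth is the number of divisions: log_3(27) = 3

The recursion tree depth is log_3(27) = 3. At each level, the problem size is divided by 3, so it takes 3 divisions to reduce to a base case of size 1. The algorithm makes 4 recursive calls at each level.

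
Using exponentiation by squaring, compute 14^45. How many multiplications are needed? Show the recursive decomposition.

Computing 14^45 by squaring (build up from 14^1; each line after the first costs one multiplication):

14^1 = 14
14^2 = (14^1)^2 = 14^2 = 196
14^4 = (14^2)^2 = 196^2 = 38416
14^5 = 14 * 14^4 = 14 * 38416 = 537824
14^10 = (14^5)^2 = 537824^2 = 289254654976
14^11 = 14 * 14^10 = 14 * 289254654976 = 4049565169664
14^22 = (14^11)^2 = 4049565169664^2 = 16398978063355821105872896
14^44 = (14^22)^2 = 16398978063355821105872896^2 = 268926481522425436988250652599945506664302107426816
14^45 = 14 * 14^44 = 14 * 268926481522425436988250652599945506664302107426816 = 3764970741313956117835509136399237093300229503975424

Result: 3764970741313956117835509136399237093300229503975424
Multiplications needed: 8 (8 lines after 14^1)

14^45 = 3764970741313956117835509136399237093300229503975424. Using exponentiation by squaring, this requires 8 multiplications. The key idea: if the exponent is even, square the half-power; if odd, multiply by the base once.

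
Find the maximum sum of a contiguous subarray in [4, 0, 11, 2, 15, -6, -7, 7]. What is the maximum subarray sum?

Using Kadane's algorithm on [4, 0, 11, 2, 15, -6, -7, 7]:

Scanning through the array:
Position 1 (value 0): max_ending_here = 4, max_so_far = 4
Position 2 (value 11): max_ending_here = 15, max_so_far = 15
Position 3 (value 2): max_ending_here = 17, max_so_far = 17
Position 4 (value 15): max_ending_here = 32, max_so_far = 32
Position 5 (value -6): max_ending_here = 26, max_so_far = 32
Position 6 (value -7): max_ending_here = 19, max_so_far = 32
Position 7 (value 7): max_ending_here = 26, max_so_far = 32

Maximum subarray: [4, 0, 11, 2, 15]
Maximum sum: 32

The maximum subarray is [4, 0, 11, 2, 15] with sum 32. This subarray runs from index 0 to index 4.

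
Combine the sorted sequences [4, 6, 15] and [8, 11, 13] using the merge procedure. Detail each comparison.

Merging process:

Compare 4 vs 8: take 4 from left. Merged: [4]
Compare 6 vs 8: take 6 from left. Merged: [4, 6]
Compare 15 vs 8: take 8 from right. Merged: [4, 6, 8]
Compare 15 vs 11: take 11 from right. Merged: [4, 6, 8, 11]
Compare 15 vs 13: take 13 from right. Merged: [4, 6, 8, 11, 13]
Append remaining from left: [15]. Merged: [4, 6, 8, 11, 13, 15]

Final merged array: [4, 6, 8, 11, 13, 15]
Total comparisons: 5

The merged array is [4, 6, 8, 11, 13, 15], requiring 5 comparisons. The merge step runs in O(n) time where n is the total number of elements.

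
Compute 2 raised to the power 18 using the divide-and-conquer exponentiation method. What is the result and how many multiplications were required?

Computing 2^18 by squaring (build up from 2^1; each line after the first costs one multiplication):

2^1 = 2
2^2 = (2^1)^2 = 2^2 = 4
2^4 = (2^2)^2 = 4^2 = 16
2^8 = (2^4)^2 = 16^2 = 256
2^9 = 2 * 2^8 = 2 * 256 = 512
2^18 = (2^9)^2 = 512^2 = 262144

Result: 262144
Multiplications needed: 5 (5 lines after 2^1)

2^18 = 262144. Using exponentiation by squaring, this requires 5 multiplications. The key idea: if the exponent is even, square the half-power; if odd, multiply by the base once.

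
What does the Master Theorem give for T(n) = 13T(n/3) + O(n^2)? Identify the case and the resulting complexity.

Master Theorem for T(n) = 13T(n/3) + O(n^2):

a = 13, b = 3, c = 2
log_b(a) = log_3(13) = 2.3347

Case 1: c = 2 < log_3(13) = 2.3347
T(n) = O(n^(log_3 13))

For T(n) = 13T(n/3) + O(n^2): log_3(13) = 2.3347. This is Case 1 of the Master Theorem (c < log_b(a), work dominated by leaves), giving O(n^(log_3 13)).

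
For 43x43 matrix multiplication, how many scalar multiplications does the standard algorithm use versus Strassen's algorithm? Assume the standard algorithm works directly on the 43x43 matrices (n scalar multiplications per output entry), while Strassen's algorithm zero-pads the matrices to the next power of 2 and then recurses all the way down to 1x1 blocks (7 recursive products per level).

Matrix multiplication for 43x43 matrices:

Strassen's algorithm requires power-of-2 dimensions. Pad 43x43 to 64x64 (next power of 2).

Standard algorithm: 43^3 = 79507 multiplications
Strassen's algorithm: 7^(log2(64)) = 7^6 = 117649 multiplications
Difference: 79507 - 117649 = -38142 (Strassen uses MORE here due to padding overhead — for small or just-over-power-of-2 n, padding can outweigh the per-level savings)

Standard: 79507 multiplications (43^3). Strassen: 117649 multiplications (7^6, after padding to 64x64). Strassen reduces 8 recursive multiplications to 7 at each level.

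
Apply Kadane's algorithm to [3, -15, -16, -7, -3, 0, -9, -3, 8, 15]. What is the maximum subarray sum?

Using Kadane's algorithm on [3, -15, -16, -7, -3, 0, -9, -3, 8, 15]:

Scanning through the array:
Position 1 (value -15): max_ending_here = -12, max_so_far = 3
Position 2 (value -16): max_ending_here = -16, max_so_far = 3
Position 3 (value -7): max_ending_here = -7, max_so_far = 3
Position 4 (value -3): max_ending_here = -3, max_so_far = 3
Position 5 (value 0): max_ending_here = 0, max_so_far = 3
Position 6 (value -9): max_ending_here = -9, max_so_far = 3
Position 7 (value -3): max_ending_here = -3, max_so_far = 3
Position 8 (value 8): max_ending_here = 8, max_so_far = 8
Position 9 (value 15): max_ending_here = 23, max_so_far = 23

Maximum subarray: [8, 15]
Maximum sum: 23

The maximum subarray is [8, 15] with sum 23. This subarray runs from index 8 to index 9.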